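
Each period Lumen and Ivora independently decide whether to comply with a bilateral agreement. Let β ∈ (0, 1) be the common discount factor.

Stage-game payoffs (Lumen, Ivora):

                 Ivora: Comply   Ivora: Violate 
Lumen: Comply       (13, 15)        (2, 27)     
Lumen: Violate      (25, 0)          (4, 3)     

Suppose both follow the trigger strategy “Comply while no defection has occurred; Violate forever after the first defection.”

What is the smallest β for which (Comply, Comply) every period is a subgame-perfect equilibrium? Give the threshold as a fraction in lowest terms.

4/7

For Lumen: deviation gain 25−13 = 12, per-period punishment loss 13−4 = 9. IC gives β ≥ 12/21 = 4/7.
For Ivora: gain 12, loss 12 per period, so β ≥ 12/24 = 1/2.
The tighter constraint is Lumen's, so cooperation needs β ≥ 4/7.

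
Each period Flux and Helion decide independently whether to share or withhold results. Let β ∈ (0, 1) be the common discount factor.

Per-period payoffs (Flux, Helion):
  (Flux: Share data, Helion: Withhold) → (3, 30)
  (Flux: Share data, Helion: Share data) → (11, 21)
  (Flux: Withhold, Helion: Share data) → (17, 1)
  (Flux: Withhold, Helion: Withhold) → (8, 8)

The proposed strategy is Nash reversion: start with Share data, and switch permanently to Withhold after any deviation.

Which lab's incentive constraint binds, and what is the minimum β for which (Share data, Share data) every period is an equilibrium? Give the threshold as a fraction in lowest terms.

Flux; β ≥ 2/3

Flux's threshold: (17−11)/(17−8) = 2/3.
Helion's threshold: (30−21)/(30−8) = 9/22.
2/3 > 9/22, so Flux binds and β* = 2/3.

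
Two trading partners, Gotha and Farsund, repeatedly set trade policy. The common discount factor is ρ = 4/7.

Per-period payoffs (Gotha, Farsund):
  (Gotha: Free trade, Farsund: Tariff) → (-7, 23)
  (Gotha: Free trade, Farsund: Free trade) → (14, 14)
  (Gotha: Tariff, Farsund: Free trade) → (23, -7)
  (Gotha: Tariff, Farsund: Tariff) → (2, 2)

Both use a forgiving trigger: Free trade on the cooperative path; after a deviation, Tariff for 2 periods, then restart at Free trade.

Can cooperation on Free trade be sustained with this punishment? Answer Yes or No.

A one-shot deviation gives 23 now, then 2 for 2 periods, then back to 14.
Gain from deviating: (23−14) today; loss: (14−2) in each of the next 2 periods.
No-deviation condition: (14−2)(ρ+…+ρ^2) ≥ 23−14, i.e. ρ+…+ρ^2 ≥ 3/4.
At ρ = 4/7: ρ+…+ρ^2 = 0.8980 ≥ 0.7500.
So cooperation is sustainable.

Yes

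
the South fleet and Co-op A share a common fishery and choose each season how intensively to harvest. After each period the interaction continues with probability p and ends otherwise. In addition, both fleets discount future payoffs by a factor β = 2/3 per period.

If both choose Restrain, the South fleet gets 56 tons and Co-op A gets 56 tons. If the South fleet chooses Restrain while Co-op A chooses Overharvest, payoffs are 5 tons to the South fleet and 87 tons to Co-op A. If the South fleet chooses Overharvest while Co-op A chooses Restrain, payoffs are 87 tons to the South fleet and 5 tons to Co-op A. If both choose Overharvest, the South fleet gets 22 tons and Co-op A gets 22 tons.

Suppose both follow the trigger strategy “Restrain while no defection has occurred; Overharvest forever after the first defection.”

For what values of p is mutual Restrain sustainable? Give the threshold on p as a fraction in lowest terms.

93/130

With continuation probability p and discount β, the effective per-period discount factor is βp.
Grim-trigger IC: βp ≥ (87−56)/(87−22) = 31/65.
So p ≥ (31/65)/(2/3) = 93/130.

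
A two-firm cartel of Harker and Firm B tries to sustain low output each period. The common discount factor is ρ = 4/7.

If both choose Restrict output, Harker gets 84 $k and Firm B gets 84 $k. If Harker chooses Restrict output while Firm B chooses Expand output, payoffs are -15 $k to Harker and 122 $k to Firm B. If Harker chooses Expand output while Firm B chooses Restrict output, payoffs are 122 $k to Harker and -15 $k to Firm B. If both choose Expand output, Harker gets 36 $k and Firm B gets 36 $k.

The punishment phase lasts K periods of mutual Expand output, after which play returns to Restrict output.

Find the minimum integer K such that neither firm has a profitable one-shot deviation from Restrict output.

2

No profitable deviation requires (84−36)(ρ+…+ρ^K) ≥ 122−84, i.e. ρ+…+ρ^K ≥ 19/24 ≈ 0.7917.
With ρ = 4/7, the partial sums are K=1: 0.5714, K=2: 0.8980.
K = 2 is the first length at which the sum reaches 0.7917.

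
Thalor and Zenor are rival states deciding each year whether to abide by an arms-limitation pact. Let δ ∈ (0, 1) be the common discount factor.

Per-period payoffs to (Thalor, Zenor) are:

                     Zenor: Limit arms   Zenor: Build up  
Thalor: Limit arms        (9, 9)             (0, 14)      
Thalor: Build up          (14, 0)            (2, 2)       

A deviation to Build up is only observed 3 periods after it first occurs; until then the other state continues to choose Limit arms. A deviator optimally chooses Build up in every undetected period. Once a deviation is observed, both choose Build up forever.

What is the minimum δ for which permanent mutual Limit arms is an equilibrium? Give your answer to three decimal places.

A deviator earns 14 for 3 periods, then 2 forever; cooperating earns 9 forever. Multiplying the IC by (1−δ):
9 ≥ 14(1−δ^3) + 2δ^3, so 12·δ^3 ≥ 5 and δ^3 ≥ 5/12.
δ ≥ (5/12)^(1/3) ≈ 0.747.

0.747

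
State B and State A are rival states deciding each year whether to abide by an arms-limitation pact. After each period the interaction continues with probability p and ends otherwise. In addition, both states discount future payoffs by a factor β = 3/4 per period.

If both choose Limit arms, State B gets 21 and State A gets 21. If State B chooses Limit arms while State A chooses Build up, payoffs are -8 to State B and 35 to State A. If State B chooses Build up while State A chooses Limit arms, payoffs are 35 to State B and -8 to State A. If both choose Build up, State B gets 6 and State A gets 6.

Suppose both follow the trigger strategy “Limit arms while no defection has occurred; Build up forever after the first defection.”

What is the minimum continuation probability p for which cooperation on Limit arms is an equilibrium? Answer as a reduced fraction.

Expected continuation weight on next period's payoff is β·p = 3/4·p, which plays the role of the discount factor.
Cooperation requires 3/4·p ≥ (35−21)/(35−6) = 14/29, hence p ≥ 56/87.

56/87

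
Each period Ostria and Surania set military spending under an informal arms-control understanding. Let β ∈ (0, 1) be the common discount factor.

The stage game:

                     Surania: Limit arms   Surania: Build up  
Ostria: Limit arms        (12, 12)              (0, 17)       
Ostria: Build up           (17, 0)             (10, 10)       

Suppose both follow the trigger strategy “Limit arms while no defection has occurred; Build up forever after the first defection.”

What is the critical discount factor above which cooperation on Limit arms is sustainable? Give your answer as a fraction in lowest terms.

5/7

One-period gain from deviating is 17 − 12 = 5. The loss is 12 − 10 = 2 in every subsequent period, with present value 2·β/(1−β).
Deviation is unprofitable when 2·β/(1−β) ≥ 5, i.e. β/(1−β) ≥ 5/2.
Equivalently β ≥ 5/(5+2) = 5/7.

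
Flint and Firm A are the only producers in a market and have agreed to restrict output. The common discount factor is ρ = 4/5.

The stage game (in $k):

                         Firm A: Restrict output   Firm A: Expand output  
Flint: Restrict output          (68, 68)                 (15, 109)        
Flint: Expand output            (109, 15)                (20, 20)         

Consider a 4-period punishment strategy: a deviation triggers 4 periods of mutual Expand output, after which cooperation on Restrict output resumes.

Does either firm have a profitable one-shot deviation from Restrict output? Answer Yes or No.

No

IC: ρ+…+ρ^4 ≥ (109−68)/(68−20) = 41/48.
At ρ = 4/5: partial sum = 2.3616 ≥ 0.8542. Cooperation sustainable.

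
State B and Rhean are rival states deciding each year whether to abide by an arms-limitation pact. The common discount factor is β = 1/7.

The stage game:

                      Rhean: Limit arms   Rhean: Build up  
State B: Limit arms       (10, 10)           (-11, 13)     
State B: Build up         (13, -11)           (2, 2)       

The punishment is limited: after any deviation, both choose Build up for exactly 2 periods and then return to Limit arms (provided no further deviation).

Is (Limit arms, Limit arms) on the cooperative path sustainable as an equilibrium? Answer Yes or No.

IC: β+…+β^2 ≥ (13−10)/(10−2) = 3/8.
At β = 1/7: partial sum = 0.1633 < 0.3750. Cooperation not sustainable.

No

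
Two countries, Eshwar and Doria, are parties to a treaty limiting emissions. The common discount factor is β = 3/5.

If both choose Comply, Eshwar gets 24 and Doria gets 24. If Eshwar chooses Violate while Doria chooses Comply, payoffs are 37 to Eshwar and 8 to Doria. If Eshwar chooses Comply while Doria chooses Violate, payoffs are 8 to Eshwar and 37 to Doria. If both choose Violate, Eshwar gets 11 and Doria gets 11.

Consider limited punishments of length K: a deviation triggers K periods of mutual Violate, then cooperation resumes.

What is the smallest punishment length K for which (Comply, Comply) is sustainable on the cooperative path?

3

IC: β(1−β^K)/(1−β) ≥ (37−24)/(24−11) = 1.
With β = 3/5: need 1 − β^K ≥ 1·(1−3/5)/(3/5), i.e. β^K ≤ 0.3333.
Since (3/5)^2 = 0.3600 and (3/5)^3 = 0.2160, the smallest such K is 3.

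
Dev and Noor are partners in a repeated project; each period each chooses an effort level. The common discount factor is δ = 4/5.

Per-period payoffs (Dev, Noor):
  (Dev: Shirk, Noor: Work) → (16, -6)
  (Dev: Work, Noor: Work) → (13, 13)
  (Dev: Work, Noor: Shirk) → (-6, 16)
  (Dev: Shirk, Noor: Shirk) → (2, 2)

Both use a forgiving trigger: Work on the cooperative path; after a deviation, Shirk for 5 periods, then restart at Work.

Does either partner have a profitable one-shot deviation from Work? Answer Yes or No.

A one-shot deviation gives 16 now, then 2 for 5 periods, then back to 13.
Gain from deviating: (16−13) today; loss: (13−2) in each of the next 5 periods.
No-deviation condition: (13−2)(δ+…+δ^5) ≥ 16−13, i.e. δ+…+δ^5 ≥ 3/11.
At δ = 4/5: δ+…+δ^5 = 2.6893 ≥ 0.2727.
So cooperation is sustainable.

No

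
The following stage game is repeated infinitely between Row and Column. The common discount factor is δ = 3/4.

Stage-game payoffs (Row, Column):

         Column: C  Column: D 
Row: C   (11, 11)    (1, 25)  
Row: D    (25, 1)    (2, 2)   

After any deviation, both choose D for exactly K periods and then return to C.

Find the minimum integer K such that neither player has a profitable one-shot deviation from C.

No profitable deviation requires (11−2)(δ+…+δ^K) ≥ 25−11, i.e. δ+…+δ^K ≥ 14/9 ≈ 1.5556.
With δ = 3/4, the partial sums are K=1: 0.7500, K=2: 1.3125, K=3: 1.7344.
K = 3 is the first length at which the sum reaches 1.5556.

3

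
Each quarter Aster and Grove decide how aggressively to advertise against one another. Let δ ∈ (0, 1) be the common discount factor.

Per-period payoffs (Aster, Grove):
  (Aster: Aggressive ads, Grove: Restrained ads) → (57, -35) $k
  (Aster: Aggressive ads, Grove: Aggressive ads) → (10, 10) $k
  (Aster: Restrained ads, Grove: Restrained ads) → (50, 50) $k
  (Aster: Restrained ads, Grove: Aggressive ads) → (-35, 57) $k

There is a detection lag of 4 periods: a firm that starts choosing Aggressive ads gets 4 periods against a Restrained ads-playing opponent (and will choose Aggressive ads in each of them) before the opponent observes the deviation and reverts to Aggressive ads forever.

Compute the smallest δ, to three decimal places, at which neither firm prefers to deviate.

A deviator earns 57 for 4 periods, then 10 forever; cooperating earns 50 forever. Multiplying the IC by (1−δ):
50 ≥ 57(1−δ^4) + 10δ^4, so 47·δ^4 ≥ 7 and δ^4 ≥ 7/47.
δ ≥ (7/47)^(1/4) ≈ 0.621.

0.621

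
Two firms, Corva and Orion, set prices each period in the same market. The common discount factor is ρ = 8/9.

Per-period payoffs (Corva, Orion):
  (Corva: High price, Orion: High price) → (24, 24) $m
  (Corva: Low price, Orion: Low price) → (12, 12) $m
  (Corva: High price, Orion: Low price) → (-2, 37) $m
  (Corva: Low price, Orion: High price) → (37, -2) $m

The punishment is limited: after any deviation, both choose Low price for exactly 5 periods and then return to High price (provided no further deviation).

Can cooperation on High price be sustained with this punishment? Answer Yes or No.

IC: ρ+…+ρ^5 ≥ (37−24)/(24−12) = 13/12.
At ρ = 8/9: partial sum = 3.5606 ≥ 1.0833. Cooperation sustainable.

Yes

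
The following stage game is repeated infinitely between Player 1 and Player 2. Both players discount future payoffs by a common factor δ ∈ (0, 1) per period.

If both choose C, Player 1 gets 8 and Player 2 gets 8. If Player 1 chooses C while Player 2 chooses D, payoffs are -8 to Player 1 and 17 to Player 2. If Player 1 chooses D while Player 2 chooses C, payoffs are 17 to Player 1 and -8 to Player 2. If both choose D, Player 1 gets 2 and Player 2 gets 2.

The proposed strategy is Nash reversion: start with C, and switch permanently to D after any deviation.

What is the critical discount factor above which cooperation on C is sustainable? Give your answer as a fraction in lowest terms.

3/5

Cooperation forever yields 8 each period: 8/(1−δ).
Deviating yields 17 once, then 2 forever: 17 + 2δ/(1−δ).
No profitable deviation requires 8/(1−δ) ≥ 17 + 2δ/(1−δ).
Multiplying by (1−δ): 8 ≥ 17(1−δ) + 2δ = 17 − 15δ.
So 15δ ≥ 9, i.e. δ ≥ 9/15 = 3/5.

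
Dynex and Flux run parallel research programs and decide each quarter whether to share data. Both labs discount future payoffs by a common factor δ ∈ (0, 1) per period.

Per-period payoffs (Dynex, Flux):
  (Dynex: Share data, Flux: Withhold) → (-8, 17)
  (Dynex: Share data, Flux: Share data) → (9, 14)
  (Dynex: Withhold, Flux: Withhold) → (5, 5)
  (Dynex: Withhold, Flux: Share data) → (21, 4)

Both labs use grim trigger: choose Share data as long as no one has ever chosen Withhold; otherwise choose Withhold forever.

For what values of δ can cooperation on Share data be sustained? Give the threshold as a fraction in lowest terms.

Dynex's threshold: (21−9)/(21−5) = 3/4.
Flux's threshold: (17−14)/(17−5) = 1/4.
3/4 > 1/4, so Dynex binds and δ* = 3/4.

3/4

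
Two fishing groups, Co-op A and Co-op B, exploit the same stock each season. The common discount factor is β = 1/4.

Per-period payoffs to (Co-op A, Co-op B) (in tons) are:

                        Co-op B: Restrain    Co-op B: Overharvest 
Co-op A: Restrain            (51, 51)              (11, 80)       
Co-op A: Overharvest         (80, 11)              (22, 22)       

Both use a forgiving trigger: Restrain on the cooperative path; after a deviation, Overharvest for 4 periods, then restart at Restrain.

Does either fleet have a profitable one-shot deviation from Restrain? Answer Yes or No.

Yes

A one-shot deviation gives 80 now, then 22 for 4 periods, then back to 51.
Gain from deviating: (80−51) today; loss: (51−22) in each of the next 4 periods.
No-deviation condition: (51−22)(β+…+β^4) ≥ 80−51, i.e. β+…+β^4 ≥ 1.
At β = 1/4: β+…+β^4 = 0.3320 < 1.0000.
So cooperation is not sustainable.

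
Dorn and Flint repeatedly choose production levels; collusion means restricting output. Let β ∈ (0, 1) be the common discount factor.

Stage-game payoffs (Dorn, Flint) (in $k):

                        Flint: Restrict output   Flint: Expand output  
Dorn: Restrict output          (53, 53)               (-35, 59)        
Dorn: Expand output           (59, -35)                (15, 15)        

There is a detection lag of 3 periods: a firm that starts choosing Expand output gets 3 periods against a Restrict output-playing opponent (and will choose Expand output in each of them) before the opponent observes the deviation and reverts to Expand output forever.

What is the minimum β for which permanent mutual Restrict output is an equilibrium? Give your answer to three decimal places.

0.515

The best deviation is to choose Expand output for all 3 undetected periods, earning 59 each, then 15 forever once detected.
Deviation value: 59(1−β^3)/(1−β) + 15β^3/(1−β); cooperation value: 53/(1−β).
IC: 53 ≥ 59(1−β^3) + 15β^3 = 59 − 44β^3.
So β^3 ≥ 6/44 = 3/22, giving β ≥ (3/22)^(1/3) ≈ 0.515.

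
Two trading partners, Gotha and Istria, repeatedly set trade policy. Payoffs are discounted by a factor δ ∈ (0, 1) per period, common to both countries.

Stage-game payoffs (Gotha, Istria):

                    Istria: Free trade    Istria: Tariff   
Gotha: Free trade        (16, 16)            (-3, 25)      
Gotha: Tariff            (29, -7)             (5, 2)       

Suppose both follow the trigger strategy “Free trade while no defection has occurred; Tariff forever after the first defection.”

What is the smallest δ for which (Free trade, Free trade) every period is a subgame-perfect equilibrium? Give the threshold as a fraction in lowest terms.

13/24

For Gotha: deviation gain 29−16 = 13, per-period punishment loss 16−5 = 11. IC gives δ ≥ 13/24.
For Istria: gain 9, loss 14 per period, so δ ≥ 9/23.
The tighter constraint is Gotha's, so cooperation needs δ ≥ 13/24.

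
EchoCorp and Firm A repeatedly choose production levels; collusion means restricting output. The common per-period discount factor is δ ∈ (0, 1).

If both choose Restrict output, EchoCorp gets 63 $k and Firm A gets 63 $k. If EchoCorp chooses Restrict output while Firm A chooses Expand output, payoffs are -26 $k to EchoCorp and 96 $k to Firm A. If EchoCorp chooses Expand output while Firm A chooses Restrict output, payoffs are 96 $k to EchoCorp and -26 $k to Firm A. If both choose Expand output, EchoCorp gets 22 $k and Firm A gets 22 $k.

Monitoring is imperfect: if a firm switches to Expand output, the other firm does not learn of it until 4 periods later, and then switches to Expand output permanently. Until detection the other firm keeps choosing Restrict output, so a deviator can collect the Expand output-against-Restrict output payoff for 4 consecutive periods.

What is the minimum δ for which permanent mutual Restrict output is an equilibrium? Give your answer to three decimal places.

The best deviation is to choose Expand output for all 4 undetected periods, earning 96 each, then 22 forever once detected.
Deviation value: 96(1−δ^4)/(1−δ) + 22δ^4/(1−δ); cooperation value: 63/(1−δ).
IC: 63 ≥ 96(1−δ^4) + 22δ^4 = 96 − 74δ^4.
So δ^4 ≥ 33/74, giving δ ≥ (33/74)^(1/4) ≈ 0.817.

0.817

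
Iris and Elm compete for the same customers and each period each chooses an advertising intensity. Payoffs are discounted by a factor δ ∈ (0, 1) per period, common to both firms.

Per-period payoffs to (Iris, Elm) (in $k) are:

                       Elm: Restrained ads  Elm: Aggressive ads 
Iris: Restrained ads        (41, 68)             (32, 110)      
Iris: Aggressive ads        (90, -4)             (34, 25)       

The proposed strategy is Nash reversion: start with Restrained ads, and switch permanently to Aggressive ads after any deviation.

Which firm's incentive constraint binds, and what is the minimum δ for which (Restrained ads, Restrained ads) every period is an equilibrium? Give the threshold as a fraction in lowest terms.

Iris's threshold: (90−41)/(90−34) = 7/8.
Elm's threshold: (110−68)/(110−25) = 42/85.
7/8 > 42/85, so Iris binds and δ* = 7/8.

Iris; δ ≥ 7/8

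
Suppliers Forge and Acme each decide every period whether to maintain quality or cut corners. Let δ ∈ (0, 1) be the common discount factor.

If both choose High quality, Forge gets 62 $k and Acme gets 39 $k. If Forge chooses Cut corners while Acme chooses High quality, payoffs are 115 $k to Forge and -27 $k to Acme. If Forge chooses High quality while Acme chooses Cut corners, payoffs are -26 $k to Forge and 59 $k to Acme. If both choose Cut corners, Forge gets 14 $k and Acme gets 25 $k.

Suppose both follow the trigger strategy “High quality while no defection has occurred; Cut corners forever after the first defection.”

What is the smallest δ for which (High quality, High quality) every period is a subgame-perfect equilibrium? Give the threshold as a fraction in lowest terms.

10/17

Forge: cooperation gives 62 each period; deviation gives 115 once then 14 forever.
  62/(1−δ) ≥ 115 + 14δ/(1−δ) ⇒ δ ≥ 53/101.
Acme: cooperation gives 39 each period; deviation gives 59 once then 25 forever.
  δ ≥ 20/34 = 10/17.
Both must hold, so the binding constraint is Acme's: δ ≥ 10/17.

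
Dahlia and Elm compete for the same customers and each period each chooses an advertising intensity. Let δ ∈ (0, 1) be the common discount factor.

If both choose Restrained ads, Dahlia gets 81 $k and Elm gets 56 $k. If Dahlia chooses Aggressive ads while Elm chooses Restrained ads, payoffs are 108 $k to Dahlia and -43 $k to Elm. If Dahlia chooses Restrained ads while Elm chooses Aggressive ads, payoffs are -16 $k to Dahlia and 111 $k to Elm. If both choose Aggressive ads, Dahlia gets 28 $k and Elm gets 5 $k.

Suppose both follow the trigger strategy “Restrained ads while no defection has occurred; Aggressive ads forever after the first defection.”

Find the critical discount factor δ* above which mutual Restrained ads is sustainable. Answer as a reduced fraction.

55/106

For Dahlia: deviation gain 108−81 = 27, per-period punishment loss 81−28 = 53. IC gives δ ≥ 27/80.
For Elm: gain 55, loss 51 per period, so δ ≥ 55/106.
The tighter constraint is Elm's, so cooperation needs δ ≥ 55/106.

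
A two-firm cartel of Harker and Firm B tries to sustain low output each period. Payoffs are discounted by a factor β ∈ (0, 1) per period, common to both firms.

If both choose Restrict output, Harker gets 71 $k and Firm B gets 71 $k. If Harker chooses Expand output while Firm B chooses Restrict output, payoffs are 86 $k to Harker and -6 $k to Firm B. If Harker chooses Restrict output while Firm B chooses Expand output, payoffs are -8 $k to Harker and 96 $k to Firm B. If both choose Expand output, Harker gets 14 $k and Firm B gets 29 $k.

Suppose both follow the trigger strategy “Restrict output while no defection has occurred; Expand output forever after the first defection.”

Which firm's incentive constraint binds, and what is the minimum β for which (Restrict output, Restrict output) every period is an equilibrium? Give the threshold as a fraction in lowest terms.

Firm B; β ≥ 25/67

Harker's threshold: (86−71)/(86−14) = 5/24.
Firm B's threshold: (96−71)/(96−29) = 25/67.
5/24 < 25/67, so Firm B binds and β* = 25/67.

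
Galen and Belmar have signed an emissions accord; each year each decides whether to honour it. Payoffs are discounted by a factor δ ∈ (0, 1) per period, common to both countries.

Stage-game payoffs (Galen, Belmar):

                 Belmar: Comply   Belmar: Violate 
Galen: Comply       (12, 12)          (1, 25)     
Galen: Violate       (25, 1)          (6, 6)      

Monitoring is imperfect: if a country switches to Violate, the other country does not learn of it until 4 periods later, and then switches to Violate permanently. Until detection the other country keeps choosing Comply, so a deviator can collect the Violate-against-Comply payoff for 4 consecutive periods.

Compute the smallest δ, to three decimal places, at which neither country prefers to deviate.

0.909

Deviating for the 4 undetected periods gains 25−12 = 13 per period over cooperation, then loses 12−6 = 6 per period forever once punishment starts.
Gain: 13(1 + δ + … + δ^3); loss: 6·δ^4/(1−δ).
No profitable deviation ⇔ 13(1−δ^4) ≤ 6·δ^4, i.e. δ^4 ≥ 13/(13+6) = 13/19.
Hence δ ≥ (13/19)^(1/4) ≈ 0.909.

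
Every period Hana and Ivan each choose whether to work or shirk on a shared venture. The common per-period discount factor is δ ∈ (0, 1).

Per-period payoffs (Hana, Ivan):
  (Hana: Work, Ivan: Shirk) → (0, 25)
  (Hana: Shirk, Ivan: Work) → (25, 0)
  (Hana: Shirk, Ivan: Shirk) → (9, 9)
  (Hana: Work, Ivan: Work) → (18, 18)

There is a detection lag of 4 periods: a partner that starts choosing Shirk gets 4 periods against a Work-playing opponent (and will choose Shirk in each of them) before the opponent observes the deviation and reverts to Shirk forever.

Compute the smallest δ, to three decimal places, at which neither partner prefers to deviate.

0.813

Deviating for the 4 undetected periods gains 25−18 = 7 per period over cooperation, then loses 18−9 = 9 per period forever once punishment starts.
Gain: 7(1 + δ + … + δ^3); loss: 9·δ^4/(1−δ).
No profitable deviation ⇔ 7(1−δ^4) ≤ 9·δ^4, i.e. δ^4 ≥ 7/(7+9) = 7/16.
Hence δ ≥ (7/16)^(1/4) ≈ 0.813.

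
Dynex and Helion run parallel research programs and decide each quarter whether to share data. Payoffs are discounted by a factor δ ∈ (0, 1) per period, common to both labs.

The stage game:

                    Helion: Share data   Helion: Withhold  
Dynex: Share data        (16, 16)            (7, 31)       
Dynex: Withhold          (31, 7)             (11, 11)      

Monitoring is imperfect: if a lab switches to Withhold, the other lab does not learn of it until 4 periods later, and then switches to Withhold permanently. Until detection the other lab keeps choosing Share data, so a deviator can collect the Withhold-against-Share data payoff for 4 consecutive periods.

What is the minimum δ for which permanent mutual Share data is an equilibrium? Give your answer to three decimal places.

0.931

The best deviation is to choose Withhold for all 4 undetected periods, earning 31 each, then 11 forever once detected.
Deviation value: 31(1−δ^4)/(1−δ) + 11δ^4/(1−δ); cooperation value: 16/(1−δ).
IC: 16 ≥ 31(1−δ^4) + 11δ^4 = 31 − 20δ^4.
So δ^4 ≥ 15/20 = 3/4, giving δ ≥ (3/4)^(1/4) ≈ 0.931.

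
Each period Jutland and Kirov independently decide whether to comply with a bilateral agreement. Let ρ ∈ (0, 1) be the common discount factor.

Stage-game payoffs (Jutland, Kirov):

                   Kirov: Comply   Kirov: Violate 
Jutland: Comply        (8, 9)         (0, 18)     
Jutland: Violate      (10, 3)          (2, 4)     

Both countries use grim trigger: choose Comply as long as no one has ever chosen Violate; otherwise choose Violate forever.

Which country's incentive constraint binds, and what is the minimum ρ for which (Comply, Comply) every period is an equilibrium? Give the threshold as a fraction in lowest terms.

Kirov; ρ ≥ 9/14

For Jutland: deviation gain 10−8 = 2, per-period punishment loss 8−2 = 6. IC gives ρ ≥ 2/8 = 1/4.
For Kirov: gain 9, loss 5 per period, so ρ ≥ 9/14.
The tighter constraint is Kirov's, so cooperation needs ρ ≥ 9/14.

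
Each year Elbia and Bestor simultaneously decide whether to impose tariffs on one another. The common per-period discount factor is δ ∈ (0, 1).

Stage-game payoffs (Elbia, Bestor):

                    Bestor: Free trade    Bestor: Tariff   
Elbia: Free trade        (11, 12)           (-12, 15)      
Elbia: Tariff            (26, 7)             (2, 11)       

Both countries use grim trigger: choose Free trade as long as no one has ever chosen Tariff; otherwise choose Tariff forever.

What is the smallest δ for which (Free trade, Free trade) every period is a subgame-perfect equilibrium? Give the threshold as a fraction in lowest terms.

For Elbia: deviation gain 26−11 = 15, per-period punishment loss 11−2 = 9. IC gives δ ≥ 15/24 = 5/8.
For Bestor: gain 3, loss 1 per period, so δ ≥ 3/4.
The tighter constraint is Bestor's, so cooperation needs δ ≥ 3/4.

3/4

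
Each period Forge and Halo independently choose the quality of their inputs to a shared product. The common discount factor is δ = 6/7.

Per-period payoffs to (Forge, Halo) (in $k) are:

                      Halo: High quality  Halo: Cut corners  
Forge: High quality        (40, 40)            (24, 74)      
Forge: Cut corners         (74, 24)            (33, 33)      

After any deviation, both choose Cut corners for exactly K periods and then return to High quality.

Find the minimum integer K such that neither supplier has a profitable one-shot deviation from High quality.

11

Need Σ_{k=1}^{K} δ^k ≥ (74−40)/(40−33) = 4.8571 at δ = 6/7.
At K = 10 the sum is 4.7157 < 4.8571; at K = 11 it is 4.8991 ≥ 4.8571.
So the minimum punishment length is K = 11.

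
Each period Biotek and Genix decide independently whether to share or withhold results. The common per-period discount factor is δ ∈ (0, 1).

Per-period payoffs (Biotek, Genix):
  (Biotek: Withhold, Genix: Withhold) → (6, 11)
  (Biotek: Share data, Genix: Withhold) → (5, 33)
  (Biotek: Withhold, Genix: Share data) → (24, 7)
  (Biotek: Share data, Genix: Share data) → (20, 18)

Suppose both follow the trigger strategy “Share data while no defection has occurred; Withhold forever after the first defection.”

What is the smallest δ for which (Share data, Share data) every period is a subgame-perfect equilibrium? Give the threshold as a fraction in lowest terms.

Biotek: cooperation gives 20 each period; deviation gives 24 once then 6 forever.
  20/(1−δ) ≥ 24 + 6δ/(1−δ) ⇒ δ ≥ 4/18 = 2/9.
Genix: cooperation gives 18 each period; deviation gives 33 once then 11 forever.
  δ ≥ 15/22.
Both must hold, so the binding constraint is Genix's: δ ≥ 15/22.

15/22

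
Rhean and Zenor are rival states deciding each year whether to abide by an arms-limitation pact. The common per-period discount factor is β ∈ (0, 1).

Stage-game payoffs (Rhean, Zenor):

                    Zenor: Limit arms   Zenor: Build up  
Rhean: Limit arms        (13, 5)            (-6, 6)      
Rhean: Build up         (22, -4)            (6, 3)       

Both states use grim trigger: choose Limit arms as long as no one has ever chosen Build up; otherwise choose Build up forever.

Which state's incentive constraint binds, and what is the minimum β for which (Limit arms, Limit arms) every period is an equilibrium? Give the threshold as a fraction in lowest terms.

Rhean: cooperation gives 13 each period; deviation gives 22 once then 6 forever.
  13/(1−β) ≥ 22 + 6β/(1−β) ⇒ β ≥ 9/16.
Zenor: cooperation gives 5 each period; deviation gives 6 once then 3 forever.
  β ≥ 1/3.
Both must hold, so the binding constraint is Rhean's: β ≥ 9/16.

Rhean; β ≥ 9/16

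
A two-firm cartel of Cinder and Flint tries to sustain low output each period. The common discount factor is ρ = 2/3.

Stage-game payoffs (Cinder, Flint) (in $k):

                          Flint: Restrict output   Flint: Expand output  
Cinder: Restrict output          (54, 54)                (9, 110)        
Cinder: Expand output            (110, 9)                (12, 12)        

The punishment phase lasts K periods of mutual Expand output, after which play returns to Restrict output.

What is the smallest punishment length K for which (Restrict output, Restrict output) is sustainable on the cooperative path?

3

No profitable deviation requires (54−12)(ρ+…+ρ^K) ≥ 110−54, i.e. ρ+…+ρ^K ≥ 4/3 ≈ 1.3333.
With ρ = 2/3, the partial sums are K=1: 0.6667, K=2: 1.1111, K=3: 1.4074.
K = 3 is the first length at which the sum reaches 1.3333.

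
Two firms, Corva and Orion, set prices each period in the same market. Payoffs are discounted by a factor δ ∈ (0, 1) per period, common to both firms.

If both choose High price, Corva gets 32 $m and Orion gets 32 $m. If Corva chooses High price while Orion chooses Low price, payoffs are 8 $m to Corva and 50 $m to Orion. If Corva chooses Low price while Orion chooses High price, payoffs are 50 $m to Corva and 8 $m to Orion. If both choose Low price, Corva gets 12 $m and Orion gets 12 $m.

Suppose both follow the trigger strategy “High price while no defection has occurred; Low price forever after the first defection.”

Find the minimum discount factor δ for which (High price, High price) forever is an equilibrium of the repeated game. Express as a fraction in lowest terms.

One-period gain from deviating is 50 − 32 = 18. The loss is 32 − 12 = 20 in every subsequent period, with present value 20·δ/(1−δ).
Deviation is unprofitable when 20·δ/(1−δ) ≥ 18, i.e. δ/(1−δ) ≥ 9/10.
Equivalently δ ≥ 18/(18+20) = 9/19.

9/19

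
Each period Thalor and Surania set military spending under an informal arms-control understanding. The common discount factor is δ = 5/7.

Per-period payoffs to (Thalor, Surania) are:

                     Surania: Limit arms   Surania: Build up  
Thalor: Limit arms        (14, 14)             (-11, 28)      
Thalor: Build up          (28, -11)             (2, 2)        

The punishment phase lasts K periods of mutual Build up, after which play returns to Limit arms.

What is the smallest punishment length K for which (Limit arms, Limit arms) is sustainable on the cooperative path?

2

No profitable deviation requires (14−2)(δ+…+δ^K) ≥ 28−14, i.e. δ+…+δ^K ≥ 7/6 ≈ 1.1667.
With δ = 5/7, the partial sums are K=1: 0.7143, K=2: 1.2245.
K = 2 is the first length at which the sum reaches 1.1667.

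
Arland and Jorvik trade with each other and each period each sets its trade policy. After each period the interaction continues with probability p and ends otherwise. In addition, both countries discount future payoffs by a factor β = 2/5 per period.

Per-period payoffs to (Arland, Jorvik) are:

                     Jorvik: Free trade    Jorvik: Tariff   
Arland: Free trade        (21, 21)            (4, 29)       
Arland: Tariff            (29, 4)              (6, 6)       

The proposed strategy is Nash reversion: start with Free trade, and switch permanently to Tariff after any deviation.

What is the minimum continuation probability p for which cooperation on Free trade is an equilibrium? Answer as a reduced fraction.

20/23

With continuation probability p and discount β, the effective per-period discount factor is βp.
Grim-trigger IC: βp ≥ (29−21)/(29−6) = 8/23.
So p ≥ (8/23)/(2/5) = 20/23.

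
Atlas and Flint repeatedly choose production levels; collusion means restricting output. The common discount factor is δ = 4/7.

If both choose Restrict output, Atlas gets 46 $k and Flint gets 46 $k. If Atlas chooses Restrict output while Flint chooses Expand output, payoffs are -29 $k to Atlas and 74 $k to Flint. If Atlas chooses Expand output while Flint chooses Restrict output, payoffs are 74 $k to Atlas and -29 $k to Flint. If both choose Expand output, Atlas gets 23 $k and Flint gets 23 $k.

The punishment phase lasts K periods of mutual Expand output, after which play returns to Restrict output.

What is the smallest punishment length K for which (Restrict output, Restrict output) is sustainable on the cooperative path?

5

Need Σ_{k=1}^{K} δ^k ≥ (74−46)/(46−23) = 1.2174 at δ = 4/7.
At K = 4 the sum is 1.1912 < 1.2174; at K = 5 it is 1.2521 ≥ 1.2174.
So the minimum punishment length is K = 5.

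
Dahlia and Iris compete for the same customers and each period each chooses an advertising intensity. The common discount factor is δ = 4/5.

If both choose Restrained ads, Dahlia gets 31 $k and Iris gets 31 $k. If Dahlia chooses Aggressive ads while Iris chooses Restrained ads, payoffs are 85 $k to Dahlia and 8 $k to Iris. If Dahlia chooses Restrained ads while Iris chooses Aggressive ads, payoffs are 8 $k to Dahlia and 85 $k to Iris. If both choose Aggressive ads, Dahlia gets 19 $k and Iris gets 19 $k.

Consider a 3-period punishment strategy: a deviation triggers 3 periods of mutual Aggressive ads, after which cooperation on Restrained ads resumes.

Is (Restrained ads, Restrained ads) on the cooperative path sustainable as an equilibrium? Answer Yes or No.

No

IC: δ+…+δ^3 ≥ (85−31)/(31−19) = 9/2.
At δ = 4/5: partial sum = 1.9520 < 4.5000. Cooperation not sustainable.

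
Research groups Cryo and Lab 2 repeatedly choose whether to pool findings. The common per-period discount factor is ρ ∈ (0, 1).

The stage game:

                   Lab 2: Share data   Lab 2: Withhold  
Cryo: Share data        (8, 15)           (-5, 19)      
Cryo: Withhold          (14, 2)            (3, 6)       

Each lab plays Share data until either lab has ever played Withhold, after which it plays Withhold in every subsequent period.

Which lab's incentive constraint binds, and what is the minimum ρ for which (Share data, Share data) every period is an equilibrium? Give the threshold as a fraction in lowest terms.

Cryo: cooperation gives 8 each period; deviation gives 14 once then 3 forever.
  8/(1−ρ) ≥ 14 + 3ρ/(1−ρ) ⇒ ρ ≥ 6/11.
Lab 2: cooperation gives 15 each period; deviation gives 19 once then 6 forever.
  ρ ≥ 4/13.
Both must hold, so the binding constraint is Cryo's: ρ ≥ 6/11.

Cryo; ρ ≥ 6/11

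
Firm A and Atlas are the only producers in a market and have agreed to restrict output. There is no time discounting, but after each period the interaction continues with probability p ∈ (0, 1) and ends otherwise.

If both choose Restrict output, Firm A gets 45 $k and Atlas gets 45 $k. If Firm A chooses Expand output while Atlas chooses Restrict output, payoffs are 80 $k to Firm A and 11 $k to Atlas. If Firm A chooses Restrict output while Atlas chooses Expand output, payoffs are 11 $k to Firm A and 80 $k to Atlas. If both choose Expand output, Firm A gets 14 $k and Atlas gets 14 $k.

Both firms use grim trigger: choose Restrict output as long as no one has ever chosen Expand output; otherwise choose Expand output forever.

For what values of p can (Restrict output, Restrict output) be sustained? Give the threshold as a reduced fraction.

With no time discounting, the continuation probability p plays the role of the discount factor.
Grim-trigger IC: 45/(1−p) ≥ 80 + 14p/(1−p) ⇒ p ≥ (80−45)/(80−14) = 35/66.

35/66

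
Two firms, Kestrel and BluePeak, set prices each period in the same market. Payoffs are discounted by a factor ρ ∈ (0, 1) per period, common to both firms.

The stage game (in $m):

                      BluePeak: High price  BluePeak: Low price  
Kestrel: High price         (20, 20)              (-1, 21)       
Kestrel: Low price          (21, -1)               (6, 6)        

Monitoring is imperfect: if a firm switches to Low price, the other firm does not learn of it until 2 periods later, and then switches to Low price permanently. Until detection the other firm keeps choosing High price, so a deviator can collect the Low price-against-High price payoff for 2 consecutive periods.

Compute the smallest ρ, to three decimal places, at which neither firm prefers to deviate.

A deviator earns 21 for 2 periods, then 6 forever; cooperating earns 20 forever. Multiplying the IC by (1−ρ):
20 ≥ 21(1−ρ^2) + 6ρ^2, so 15·ρ^2 ≥ 1 and ρ^2 ≥ 1/15.
ρ ≥ (1/15)^(1/2) ≈ 0.258.

0.258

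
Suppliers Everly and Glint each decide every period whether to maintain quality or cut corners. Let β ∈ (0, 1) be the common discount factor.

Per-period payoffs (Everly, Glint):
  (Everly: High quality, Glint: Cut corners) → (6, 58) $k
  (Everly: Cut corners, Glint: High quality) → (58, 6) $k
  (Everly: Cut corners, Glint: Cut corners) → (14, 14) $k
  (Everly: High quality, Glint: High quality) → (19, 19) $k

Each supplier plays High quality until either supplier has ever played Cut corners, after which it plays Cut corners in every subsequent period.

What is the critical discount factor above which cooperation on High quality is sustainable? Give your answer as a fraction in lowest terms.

39/44

19/(1−β) ≥ 58 + 14β/(1−β)
19 ≥ 58 − 44β
β ≥ 39/44.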